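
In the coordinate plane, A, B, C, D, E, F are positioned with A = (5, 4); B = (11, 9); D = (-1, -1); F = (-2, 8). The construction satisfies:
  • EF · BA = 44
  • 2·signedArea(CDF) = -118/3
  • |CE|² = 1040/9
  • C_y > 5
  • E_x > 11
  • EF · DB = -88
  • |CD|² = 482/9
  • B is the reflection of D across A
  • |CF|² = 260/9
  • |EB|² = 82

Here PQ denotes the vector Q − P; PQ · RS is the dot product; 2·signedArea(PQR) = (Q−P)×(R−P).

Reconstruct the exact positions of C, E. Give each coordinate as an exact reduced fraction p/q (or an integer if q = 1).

C = (8/3, 16/3)
E = (12, 0)

1. C_x = 8/3  [line -9·x + -1·y + 88/3 = 0 ∩ |CD|² = 482/9]
2. C_y = 16/3  [line -9·x + -1·y + 88/3 = 0 ∩ |CD|² = 482/9]
   → C = (8/3, 16/3)
3. E_x = 12  [line 6·x + 5·y + -72 = 0 ∩ |EB|² = 82]
4. E_y = 0  [line 6·x + 5·y + -72 = 0 ∩ |EB|² = 82]
   → E = (12, 0)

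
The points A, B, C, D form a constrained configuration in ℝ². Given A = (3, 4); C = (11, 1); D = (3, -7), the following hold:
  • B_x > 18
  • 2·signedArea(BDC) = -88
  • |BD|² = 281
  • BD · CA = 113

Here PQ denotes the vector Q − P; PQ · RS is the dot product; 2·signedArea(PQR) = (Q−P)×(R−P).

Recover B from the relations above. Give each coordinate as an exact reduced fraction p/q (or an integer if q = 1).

B = (19, -2)

1. B_x = 19  [2·signedArea(BDC) = -88 ∩ BD · CA = 113]
2. B_y = -2  [2·signedArea(BDC) = -88 ∩ BD · CA = 113]
   → B = (19, -2)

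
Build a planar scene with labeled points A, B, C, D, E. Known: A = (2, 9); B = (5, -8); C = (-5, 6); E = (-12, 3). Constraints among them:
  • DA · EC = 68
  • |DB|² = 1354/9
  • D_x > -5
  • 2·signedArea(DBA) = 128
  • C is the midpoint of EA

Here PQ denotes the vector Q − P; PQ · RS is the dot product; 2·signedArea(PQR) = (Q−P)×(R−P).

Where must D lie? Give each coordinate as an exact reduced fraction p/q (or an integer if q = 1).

D = (-4, 1/3)

1. D_x = -4  [DA · EC = 68 ∩ 2·signedArea(DBA) = 128]
2. D_y = 1/3  [DA · EC = 68 ∩ 2·signedArea(DBA) = 128]
   → D = (-4, 1/3)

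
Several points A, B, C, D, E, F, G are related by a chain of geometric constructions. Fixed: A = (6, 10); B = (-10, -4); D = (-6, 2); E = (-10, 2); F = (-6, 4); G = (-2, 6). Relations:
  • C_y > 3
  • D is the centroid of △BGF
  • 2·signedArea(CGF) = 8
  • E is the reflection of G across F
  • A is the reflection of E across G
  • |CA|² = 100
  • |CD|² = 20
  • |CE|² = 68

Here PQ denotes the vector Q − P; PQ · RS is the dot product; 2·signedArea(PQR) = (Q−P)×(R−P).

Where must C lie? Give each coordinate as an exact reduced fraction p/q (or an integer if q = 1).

1. C_x = -2  [line 2·x + -4·y + 20 = 0 ∩ |CE|² = 68]
2. C_y = 4  [line 2·x + -4·y + 20 = 0 ∩ |CE|² = 68]
   → C = (-2, 4)

C = (-2, 4)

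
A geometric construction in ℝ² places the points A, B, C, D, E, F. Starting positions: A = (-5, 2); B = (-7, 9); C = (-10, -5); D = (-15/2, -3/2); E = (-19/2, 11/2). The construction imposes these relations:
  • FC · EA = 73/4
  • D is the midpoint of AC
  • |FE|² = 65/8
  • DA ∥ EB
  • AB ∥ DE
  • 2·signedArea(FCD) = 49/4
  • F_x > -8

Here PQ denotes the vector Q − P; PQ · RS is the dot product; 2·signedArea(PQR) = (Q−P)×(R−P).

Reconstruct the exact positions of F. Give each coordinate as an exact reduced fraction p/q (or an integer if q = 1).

F = (-29/4, 15/4)

1. F_x = -29/4  [FC · EA = 73/4 ∩ 2·signedArea(FCD) = 49/4]
2. F_y = 15/4  [FC · EA = 73/4 ∩ 2·signedArea(FCD) = 49/4]
   → F = (-29/4, 15/4)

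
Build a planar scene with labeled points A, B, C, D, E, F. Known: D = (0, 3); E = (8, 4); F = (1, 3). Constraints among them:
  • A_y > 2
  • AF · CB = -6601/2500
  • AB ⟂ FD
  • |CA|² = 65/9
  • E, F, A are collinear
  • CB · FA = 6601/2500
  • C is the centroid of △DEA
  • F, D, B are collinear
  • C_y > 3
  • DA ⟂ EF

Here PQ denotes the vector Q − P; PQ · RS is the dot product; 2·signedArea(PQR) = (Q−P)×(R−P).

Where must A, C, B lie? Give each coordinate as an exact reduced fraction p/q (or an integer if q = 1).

A = (1/50, 143/50)
B = (1/50, 3)
C = (401/150, 493/150)

1. A_x = 1/50  [E, F, A are collinear ∩ DA ⟂ EF]
2. A_y = 143/50  [E, F, A are collinear ∩ DA ⟂ EF]
   → A = (1/50, 143/50)
3. C_x = 401/150  [C is the centroid of △DEA]
4. C_y = 493/150  [C is the centroid of △DEA]
   → C = (401/150, 493/150)
5. B_x = 1/50  [F, D, B are collinear ∩ AB ⟂ FD]
6. B_y = 3  [F, D, B are collinear ∩ AB ⟂ FD]
   → B = (1/50, 3)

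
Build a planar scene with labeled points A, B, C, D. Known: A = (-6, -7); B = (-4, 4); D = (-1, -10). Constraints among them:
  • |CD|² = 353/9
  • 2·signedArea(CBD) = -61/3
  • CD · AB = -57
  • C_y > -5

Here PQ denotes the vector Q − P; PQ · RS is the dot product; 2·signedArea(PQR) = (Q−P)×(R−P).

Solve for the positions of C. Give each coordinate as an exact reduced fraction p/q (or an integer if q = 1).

C = (-11/3, -13/3)

1. C_x = -11/3  [2·signedArea(CBD) = -61/3 ∩ CD · AB = -57]
2. C_y = -13/3  [2·signedArea(CBD) = -61/3 ∩ CD · AB = -57]
   → C = (-11/3, -13/3)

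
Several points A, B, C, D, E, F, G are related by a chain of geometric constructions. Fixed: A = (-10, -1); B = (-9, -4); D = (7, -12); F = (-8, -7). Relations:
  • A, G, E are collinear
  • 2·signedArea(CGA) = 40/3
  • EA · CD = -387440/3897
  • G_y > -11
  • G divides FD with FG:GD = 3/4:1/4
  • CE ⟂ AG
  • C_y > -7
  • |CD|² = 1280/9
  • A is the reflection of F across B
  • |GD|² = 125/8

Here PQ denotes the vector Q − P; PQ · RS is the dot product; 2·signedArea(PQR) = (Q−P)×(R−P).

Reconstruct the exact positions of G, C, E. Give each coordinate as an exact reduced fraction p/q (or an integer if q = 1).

1. G_x = 13/4  [G divides FD with FG:GD = 3/4:1/4]
2. G_y = -43/4  [G divides FD with FG:GD = 3/4:1/4]
   → G = (13/4, -43/4)
3. C_x = -11/3  [line -39/4·x + -53/4·y + -1489/12 = 0 ∩ |CD|² = 1280/9]
4. C_y = -20/3  [line -39/4·x + -53/4·y + -1489/12 = 0 ∩ |CD|² = 1280/9]
   → C = (-11/3, -20/3)
5. E_x = -4139/1299  [A, G, E are collinear ∩ CE ⟂ AG]
6. E_y = -2604/433  [A, G, E are collinear ∩ CE ⟂ AG]
   → E = (-4139/1299, -2604/433)

C = (-11/3, -20/3)
E = (-4139/1299, -2604/433)
G = (13/4, -43/4)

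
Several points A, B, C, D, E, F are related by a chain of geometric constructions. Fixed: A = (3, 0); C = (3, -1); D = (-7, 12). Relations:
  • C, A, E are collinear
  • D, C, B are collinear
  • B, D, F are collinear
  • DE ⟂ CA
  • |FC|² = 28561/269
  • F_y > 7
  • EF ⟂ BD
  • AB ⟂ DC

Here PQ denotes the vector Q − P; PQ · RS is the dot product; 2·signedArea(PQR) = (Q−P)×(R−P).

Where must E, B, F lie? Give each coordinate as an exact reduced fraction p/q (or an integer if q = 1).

B = (677/269, -100/269)
E = (3, 12)
F = (-883/269, 1928/269)

1. E_x = 3  [C, A, E are collinear ∩ DE ⟂ CA]
2. E_y = 12  [C, A, E are collinear ∩ DE ⟂ CA]
   → E = (3, 12)
3. B_x = 677/269  [D, C, B are collinear ∩ AB ⟂ DC]
4. B_y = -100/269  [D, C, B are collinear ∩ AB ⟂ DC]
   → B = (677/269, -100/269)
5. F_x = -883/269  [B, D, F are collinear ∩ EF ⟂ BD]
6. F_y = 1928/269  [B, D, F are collinear ∩ EF ⟂ BD]
   → F = (-883/269, 1928/269)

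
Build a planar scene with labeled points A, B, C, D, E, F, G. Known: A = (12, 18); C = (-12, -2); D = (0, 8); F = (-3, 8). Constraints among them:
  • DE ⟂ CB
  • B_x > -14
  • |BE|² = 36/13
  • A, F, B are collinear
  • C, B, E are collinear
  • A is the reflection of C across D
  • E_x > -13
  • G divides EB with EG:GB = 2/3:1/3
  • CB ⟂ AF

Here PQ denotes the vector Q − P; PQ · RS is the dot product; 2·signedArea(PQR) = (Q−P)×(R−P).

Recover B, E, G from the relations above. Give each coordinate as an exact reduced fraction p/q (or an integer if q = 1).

B = (-180/13, 10/13)
E = (-168/13, -8/13)
G = (-176/13, 4/13)

1. B_x = -180/13  [A, F, B are collinear ∩ CB ⟂ AF]
2. B_y = 10/13  [A, F, B are collinear ∩ CB ⟂ AF]
   → B = (-180/13, 10/13)
3. E_x = -168/13  [C, B, E are collinear ∩ DE ⟂ CB]
4. E_y = -8/13  [C, B, E are collinear ∩ DE ⟂ CB]
   → E = (-168/13, -8/13)
5. G_x = -176/13  [G divides EB with EG:GB = 2/3:1/3]
6. G_y = 4/13  [G divides EB with EG:GB = 2/3:1/3]
   → G = (-176/13, 4/13)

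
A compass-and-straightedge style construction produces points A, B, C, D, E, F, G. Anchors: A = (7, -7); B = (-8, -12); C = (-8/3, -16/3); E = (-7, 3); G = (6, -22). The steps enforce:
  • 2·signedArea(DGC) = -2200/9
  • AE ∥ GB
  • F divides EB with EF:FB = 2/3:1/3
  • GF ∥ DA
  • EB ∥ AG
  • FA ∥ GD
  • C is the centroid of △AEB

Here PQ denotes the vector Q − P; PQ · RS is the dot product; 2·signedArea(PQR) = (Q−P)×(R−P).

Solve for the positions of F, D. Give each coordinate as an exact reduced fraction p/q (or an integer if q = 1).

D = (62/3, -22)
F = (-23/3, -7)

1. F_x = -23/3  [F divides EB with EF:FB = 2/3:1/3]
2. F_y = -7  [F divides EB with EF:FB = 2/3:1/3]
   → F = (-23/3, -7)
3. D_x = 62/3  [GF ∥ DA ∩ FA ∥ GD]
4. D_y = -22  [GF ∥ DA ∩ FA ∥ GD]
   → D = (62/3, -22)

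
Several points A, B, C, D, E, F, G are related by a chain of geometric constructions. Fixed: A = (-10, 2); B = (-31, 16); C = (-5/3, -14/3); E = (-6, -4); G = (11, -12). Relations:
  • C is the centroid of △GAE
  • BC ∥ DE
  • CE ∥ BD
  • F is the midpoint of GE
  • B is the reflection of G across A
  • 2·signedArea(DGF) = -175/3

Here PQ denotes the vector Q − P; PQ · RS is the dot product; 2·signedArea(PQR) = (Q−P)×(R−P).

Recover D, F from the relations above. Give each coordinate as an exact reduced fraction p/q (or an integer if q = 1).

1. D_x = -106/3  [BC ∥ DE ∩ CE ∥ BD]
2. D_y = 50/3  [BC ∥ DE ∩ CE ∥ BD]
   → D = (-106/3, 50/3)
3. F_x = 5/2  [F is the midpoint of GE]
4. F_y = -8  [F is the midpoint of GE]
   → F = (5/2, -8)

D = (-106/3, 50/3)
F = (5/2, -8)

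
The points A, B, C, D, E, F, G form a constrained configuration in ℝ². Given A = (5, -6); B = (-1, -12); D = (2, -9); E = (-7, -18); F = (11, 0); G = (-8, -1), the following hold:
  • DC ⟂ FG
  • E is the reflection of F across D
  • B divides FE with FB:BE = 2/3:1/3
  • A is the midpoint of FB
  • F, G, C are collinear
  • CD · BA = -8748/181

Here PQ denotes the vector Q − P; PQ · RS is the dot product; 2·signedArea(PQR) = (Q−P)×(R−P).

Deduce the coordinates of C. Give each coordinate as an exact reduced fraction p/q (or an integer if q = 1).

1. C_x = 281/181  [F, G, C are collinear ∩ DC ⟂ FG]
2. C_y = -90/181  [F, G, C are collinear ∩ DC ⟂ FG]
   → C = (281/181, -90/181)

C = (281/181, -90/181)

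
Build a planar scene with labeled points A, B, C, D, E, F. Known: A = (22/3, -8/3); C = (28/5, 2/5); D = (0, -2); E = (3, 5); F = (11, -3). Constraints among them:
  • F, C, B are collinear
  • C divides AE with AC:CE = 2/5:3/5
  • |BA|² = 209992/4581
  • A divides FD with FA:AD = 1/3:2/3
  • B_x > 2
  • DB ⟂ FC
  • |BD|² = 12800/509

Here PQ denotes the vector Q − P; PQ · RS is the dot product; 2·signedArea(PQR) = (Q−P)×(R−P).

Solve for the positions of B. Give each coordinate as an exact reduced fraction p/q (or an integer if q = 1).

B = (1360/509, 1142/509)

1. B_x = 1360/509  [F, C, B are collinear ∩ DB ⟂ FC]
2. B_y = 1142/509  [F, C, B are collinear ∩ DB ⟂ FC]
   → B = (1360/509, 1142/509)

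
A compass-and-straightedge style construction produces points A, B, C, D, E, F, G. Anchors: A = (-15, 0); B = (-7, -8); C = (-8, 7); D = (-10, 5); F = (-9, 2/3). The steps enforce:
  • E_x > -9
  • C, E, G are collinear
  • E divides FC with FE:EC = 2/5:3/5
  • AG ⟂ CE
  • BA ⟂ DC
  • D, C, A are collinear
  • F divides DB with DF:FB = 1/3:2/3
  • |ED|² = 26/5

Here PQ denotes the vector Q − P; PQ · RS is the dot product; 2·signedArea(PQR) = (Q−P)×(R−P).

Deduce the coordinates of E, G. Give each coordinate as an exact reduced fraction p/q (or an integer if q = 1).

E = (-43/5, 16/5)
G = (-1711/185, -168/185)

1. E_x = -43/5  [E divides FC with FE:EC = 2/5:3/5]
2. E_y = 16/5  [E divides FC with FE:EC = 2/5:3/5]
   → E = (-43/5, 16/5)
3. G_x = -1711/185  [C, E, G are collinear ∩ AG ⟂ CE]
4. G_y = -168/185  [C, E, G are collinear ∩ AG ⟂ CE]
   → G = (-1711/185, -168/185)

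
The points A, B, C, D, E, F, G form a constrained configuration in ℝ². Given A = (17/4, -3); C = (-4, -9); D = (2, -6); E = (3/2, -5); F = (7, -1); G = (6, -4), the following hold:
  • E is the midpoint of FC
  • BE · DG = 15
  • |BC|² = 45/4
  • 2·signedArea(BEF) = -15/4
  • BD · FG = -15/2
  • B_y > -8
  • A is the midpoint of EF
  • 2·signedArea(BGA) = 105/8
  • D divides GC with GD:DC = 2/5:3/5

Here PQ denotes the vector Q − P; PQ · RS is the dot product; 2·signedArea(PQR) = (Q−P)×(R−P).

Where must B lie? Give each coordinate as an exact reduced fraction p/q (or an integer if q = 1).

B = (-1, -15/2)

1. B_x = -1  [BD · FG = -15/2 ∩ 2·signedArea(BEF) = -15/4]
2. B_y = -15/2  [BD · FG = -15/2 ∩ 2·signedArea(BEF) = -15/4]
   → B = (-1, -15/2)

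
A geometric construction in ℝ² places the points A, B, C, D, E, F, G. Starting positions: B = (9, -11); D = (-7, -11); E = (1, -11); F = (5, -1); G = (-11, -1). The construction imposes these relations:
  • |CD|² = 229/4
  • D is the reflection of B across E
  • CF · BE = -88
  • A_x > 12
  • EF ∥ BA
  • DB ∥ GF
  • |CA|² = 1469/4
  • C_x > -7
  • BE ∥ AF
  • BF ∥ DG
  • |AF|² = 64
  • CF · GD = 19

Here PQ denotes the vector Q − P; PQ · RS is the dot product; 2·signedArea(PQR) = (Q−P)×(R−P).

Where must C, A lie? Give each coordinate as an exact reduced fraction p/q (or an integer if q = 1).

1. C_x = -6  [CF · BE = -88 ∩ CF · GD = 19]
2. C_y = -7/2  [CF · BE = -88 ∩ CF · GD = 19]
   → C = (-6, -7/2)
3. A_x = 13  [BE ∥ AF ∩ EF ∥ BA]
4. A_y = -1  [BE ∥ AF ∩ EF ∥ BA]
   → A = (13, -1)

A = (13, -1)
C = (-6, -7/2)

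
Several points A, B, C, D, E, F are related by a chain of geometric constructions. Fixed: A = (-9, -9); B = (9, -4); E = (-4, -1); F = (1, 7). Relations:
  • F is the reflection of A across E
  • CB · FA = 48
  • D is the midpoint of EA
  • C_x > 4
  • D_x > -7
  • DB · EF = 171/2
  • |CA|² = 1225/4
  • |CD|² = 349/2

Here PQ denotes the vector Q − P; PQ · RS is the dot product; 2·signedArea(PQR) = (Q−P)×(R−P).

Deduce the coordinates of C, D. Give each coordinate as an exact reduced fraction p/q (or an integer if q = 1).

1. C_x = 5  [line 10·x + 16·y + -74 = 0 ∩ |CA|² = 1225/4]
2. C_y = 3/2  [line 10·x + 16·y + -74 = 0 ∩ |CA|² = 1225/4]
   → C = (5, 3/2)
3. D_x = -13/2  [D is the midpoint of EA]
4. D_y = -5  [D is the midpoint of EA]
   → D = (-13/2, -5)

C = (5, 3/2)
D = (-13/2, -5)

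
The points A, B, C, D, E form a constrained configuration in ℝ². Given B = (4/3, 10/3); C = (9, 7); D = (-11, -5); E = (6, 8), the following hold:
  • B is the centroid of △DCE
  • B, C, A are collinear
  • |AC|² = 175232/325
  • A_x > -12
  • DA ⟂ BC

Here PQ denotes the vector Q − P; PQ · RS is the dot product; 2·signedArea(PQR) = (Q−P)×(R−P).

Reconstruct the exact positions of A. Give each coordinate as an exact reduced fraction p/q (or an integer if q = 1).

1. A_x = -3883/325  [B, C, A are collinear ∩ DA ⟂ BC]
2. A_y = -981/325  [B, C, A are collinear ∩ DA ⟂ BC]
   → A = (-3883/325, -981/325)

A = (-3883/325, -981/325)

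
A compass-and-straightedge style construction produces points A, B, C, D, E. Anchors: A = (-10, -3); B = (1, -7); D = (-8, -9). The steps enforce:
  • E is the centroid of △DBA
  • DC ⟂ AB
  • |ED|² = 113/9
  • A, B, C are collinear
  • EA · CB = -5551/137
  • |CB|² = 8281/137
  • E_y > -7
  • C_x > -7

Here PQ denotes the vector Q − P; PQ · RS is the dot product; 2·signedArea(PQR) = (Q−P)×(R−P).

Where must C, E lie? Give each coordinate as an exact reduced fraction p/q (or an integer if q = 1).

1. C_x = -864/137  [A, B, C are collinear ∩ DC ⟂ AB]
2. C_y = -595/137  [A, B, C are collinear ∩ DC ⟂ AB]
   → C = (-864/137, -595/137)
3. E_x = -17/3  [E is the centroid of △DBA]
4. E_y = -19/3  [E is the centroid of △DBA]
   → E = (-17/3, -19/3)

C = (-864/137, -595/137)
E = (-17/3, -19/3)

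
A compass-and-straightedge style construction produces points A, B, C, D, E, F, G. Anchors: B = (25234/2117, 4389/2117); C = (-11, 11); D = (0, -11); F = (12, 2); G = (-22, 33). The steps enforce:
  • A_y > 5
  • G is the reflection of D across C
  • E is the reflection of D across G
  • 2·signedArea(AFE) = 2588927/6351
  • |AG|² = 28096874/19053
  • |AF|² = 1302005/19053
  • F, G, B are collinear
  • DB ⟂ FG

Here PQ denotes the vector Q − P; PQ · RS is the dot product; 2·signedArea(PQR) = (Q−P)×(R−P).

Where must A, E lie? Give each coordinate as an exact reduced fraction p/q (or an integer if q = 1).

1. E_x = -44  [E is the reflection of D across G]
2. E_y = 77  [E is the reflection of D across G]
   → E = (-44, 77)
3. A_x = 9117/2117  [line -75·x + -56·y + 3838285/6351 = 0 ∩ |AF|² = 1302005/19053]
4. A_y = 31910/6351  [line -75·x + -56·y + 3838285/6351 = 0 ∩ |AF|² = 1302005/19053]
   → A = (9117/2117, 31910/6351)

A = (9117/2117, 31910/6351)
E = (-44, 77)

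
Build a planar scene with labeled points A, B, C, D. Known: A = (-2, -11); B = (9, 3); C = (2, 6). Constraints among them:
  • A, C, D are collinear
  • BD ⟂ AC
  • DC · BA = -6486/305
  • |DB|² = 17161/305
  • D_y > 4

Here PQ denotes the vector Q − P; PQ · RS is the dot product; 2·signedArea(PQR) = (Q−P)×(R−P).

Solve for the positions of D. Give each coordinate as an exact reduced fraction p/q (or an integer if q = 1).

1. D_x = 518/305  [A, C, D are collinear ∩ BD ⟂ AC]
2. D_y = 1439/305  [A, C, D are collinear ∩ BD ⟂ AC]
   → D = (518/305, 1439/305)

D = (518/305, 1439/305)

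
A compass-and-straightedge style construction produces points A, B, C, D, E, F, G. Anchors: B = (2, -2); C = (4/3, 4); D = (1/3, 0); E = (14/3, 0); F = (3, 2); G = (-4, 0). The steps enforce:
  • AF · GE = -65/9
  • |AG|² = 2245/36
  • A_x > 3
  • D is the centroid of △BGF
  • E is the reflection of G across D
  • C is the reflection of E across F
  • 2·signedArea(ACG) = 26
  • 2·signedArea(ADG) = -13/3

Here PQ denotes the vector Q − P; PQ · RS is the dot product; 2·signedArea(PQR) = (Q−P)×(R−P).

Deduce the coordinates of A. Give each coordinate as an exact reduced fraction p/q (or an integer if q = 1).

A = (23/6, 1)

1. A_x = 23/6  [2·signedArea(ADG) = -13/3 ∩ 2·signedArea(ACG) = 26]
2. A_y = 1  [2·signedArea(ADG) = -13/3 ∩ 2·signedArea(ACG) = 26]
   → A = (23/6, 1)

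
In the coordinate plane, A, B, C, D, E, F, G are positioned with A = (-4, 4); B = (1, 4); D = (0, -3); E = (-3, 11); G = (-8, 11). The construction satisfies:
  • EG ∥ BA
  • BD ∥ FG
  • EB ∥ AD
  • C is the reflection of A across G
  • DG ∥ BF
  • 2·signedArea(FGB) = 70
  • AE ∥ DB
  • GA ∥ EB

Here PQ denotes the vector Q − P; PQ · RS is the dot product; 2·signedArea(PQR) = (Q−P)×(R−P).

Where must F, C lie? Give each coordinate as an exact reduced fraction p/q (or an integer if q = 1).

C = (-12, 18)
F = (-7, 18)

1. F_x = -7  [BD ∥ FG ∩ DG ∥ BF]
2. F_y = 18  [BD ∥ FG ∩ DG ∥ BF]
   → F = (-7, 18)
3. C_x = -12  [C is the reflection of A across G]
4. C_y = 18  [C is the reflection of A across G]
   → C = (-12, 18)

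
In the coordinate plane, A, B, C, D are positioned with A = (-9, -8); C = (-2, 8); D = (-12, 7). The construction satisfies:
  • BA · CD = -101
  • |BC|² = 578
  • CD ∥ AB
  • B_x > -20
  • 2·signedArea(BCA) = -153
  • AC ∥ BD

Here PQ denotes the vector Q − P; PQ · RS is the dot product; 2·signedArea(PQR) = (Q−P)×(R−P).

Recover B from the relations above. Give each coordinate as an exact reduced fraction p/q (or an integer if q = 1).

B = (-19, -9)

1. B_x = -19  [AC ∥ BD ∩ CD ∥ AB]
2. B_y = -9  [AC ∥ BD ∩ CD ∥ AB]
   → B = (-19, -9)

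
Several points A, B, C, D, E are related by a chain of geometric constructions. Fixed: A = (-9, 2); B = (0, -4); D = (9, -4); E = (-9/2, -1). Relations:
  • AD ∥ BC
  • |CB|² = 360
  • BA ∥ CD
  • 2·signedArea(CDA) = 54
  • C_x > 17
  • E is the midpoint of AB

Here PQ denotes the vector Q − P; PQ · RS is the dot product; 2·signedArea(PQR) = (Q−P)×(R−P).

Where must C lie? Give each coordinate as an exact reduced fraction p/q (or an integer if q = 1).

C = (18, -10)

1. C_x = 18  [BA ∥ CD ∩ AD ∥ BC]
2. C_y = -10  [BA ∥ CD ∩ AD ∥ BC]
   → C = (18, -10)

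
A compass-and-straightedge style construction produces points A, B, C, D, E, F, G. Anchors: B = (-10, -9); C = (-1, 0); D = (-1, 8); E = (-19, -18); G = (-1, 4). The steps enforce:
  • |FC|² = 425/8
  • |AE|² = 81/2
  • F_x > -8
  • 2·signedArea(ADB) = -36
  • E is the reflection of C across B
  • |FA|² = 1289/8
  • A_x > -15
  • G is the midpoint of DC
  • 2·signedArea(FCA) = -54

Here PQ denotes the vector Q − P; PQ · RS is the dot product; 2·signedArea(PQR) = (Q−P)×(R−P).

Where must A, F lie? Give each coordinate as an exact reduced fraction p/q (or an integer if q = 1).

1. A_x = -29/2  [line 17·x + -9·y + 125 = 0 ∩ |AE|² = 81/2]
2. A_y = -27/2  [line 17·x + -9·y + 125 = 0 ∩ |AE|² = 81/2]
   → A = (-29/2, -27/2)
3. F_x = -31/4  [line 27/2·x + -27/2·y + 135/2 = 0 ∩ |FA|² = 1289/8]
4. F_y = -11/4  [line 27/2·x + -27/2·y + 135/2 = 0 ∩ |FA|² = 1289/8]
   → F = (-31/4, -11/4)

A = (-29/2, -27/2)
F = (-31/4, -11/4)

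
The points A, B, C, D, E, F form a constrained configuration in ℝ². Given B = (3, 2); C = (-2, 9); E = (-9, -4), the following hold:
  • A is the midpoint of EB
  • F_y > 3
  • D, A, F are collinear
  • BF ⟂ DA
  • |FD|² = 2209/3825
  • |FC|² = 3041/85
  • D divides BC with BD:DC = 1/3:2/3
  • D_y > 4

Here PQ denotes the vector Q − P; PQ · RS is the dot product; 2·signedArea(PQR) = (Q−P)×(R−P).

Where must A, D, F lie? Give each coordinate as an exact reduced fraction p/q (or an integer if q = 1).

1. A_x = -3  [A is the midpoint of EB]
2. A_y = -1  [A is the midpoint of EB]
   → A = (-3, -1)
3. D_x = 4/3  [D divides BC with BD:DC = 1/3:2/3]
4. D_y = 13/3  [D divides BC with BD:DC = 1/3:2/3]
   → D = (4/3, 13/3)
5. F_x = 363/425  [D, A, F are collinear ∩ BF ⟂ DA]
6. F_y = 1591/425  [D, A, F are collinear ∩ BF ⟂ DA]
   → F = (363/425, 1591/425)

A = (-3, -1)
D = (4/3, 13/3)
F = (363/425, 1591/425)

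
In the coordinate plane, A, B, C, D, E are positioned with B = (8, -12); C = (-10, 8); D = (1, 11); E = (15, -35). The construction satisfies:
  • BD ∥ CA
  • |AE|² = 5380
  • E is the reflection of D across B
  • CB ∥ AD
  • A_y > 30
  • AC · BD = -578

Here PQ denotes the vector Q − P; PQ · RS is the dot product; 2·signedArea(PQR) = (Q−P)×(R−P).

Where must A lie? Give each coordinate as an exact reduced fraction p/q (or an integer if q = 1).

A = (-17, 31)

1. A_x = -17  [CB ∥ AD ∩ BD ∥ CA]
2. A_y = 31  [CB ∥ AD ∩ BD ∥ CA]
   → A = (-17, 31)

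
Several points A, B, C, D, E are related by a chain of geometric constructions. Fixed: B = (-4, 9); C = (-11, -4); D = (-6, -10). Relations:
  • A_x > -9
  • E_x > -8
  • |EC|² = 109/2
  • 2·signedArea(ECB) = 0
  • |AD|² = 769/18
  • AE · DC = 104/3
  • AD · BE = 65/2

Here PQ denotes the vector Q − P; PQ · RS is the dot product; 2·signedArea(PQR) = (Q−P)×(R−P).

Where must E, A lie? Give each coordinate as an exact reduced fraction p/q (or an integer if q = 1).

A = (-49/6, -23/6)
E = (-15/2, 5/2)

1. E_x = -15/2  [line -13·x + 7·y + -115 = 0 ∩ |EC|² = 109/2]
2. E_y = 5/2  [line -13·x + 7·y + -115 = 0 ∩ |EC|² = 109/2]
   → E = (-15/2, 5/2)
3. A_x = -49/6  [AD · BE = 65/2 ∩ AE · DC = 104/3]
4. A_y = -23/6  [AD · BE = 65/2 ∩ AE · DC = 104/3]
   → A = (-49/6, -23/6)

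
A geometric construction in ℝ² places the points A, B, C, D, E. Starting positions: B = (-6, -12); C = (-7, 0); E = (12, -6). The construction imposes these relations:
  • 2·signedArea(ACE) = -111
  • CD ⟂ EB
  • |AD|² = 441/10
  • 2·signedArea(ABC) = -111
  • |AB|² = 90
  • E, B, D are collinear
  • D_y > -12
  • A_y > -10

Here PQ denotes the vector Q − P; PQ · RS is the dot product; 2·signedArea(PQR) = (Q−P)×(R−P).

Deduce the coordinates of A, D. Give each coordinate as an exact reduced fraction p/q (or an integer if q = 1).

A = (3, -9)
D = (-33/10, -111/10)

1. A_x = 3  [2·signedArea(ABC) = -111 ∩ 2·signedArea(ACE) = -111]
2. A_y = -9  [2·signedArea(ABC) = -111 ∩ 2·signedArea(ACE) = -111]
   → A = (3, -9)
3. D_x = -33/10  [E, B, D are collinear ∩ CD ⟂ EB]
4. D_y = -111/10  [E, B, D are collinear ∩ CD ⟂ EB]
   → D = (-33/10, -111/10)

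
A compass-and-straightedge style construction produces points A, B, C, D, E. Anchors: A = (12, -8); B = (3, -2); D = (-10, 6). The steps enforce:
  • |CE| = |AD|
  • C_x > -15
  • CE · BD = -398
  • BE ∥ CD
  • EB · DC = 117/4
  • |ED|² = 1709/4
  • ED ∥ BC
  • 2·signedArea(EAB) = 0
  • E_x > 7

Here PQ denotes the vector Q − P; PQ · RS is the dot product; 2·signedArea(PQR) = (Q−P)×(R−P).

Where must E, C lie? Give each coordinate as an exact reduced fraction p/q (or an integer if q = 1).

C = (-29/2, 9)
E = (15/2, -5)

1. E_x = 15/2  [line -6·x + -9·y + 0 = 0 ∩ |ED|² = 1709/4]
2. E_y = -5  [line -6·x + -9·y + 0 = 0 ∩ |ED|² = 1709/4]
   → E = (15/2, -5)
3. C_x = -29/2  [BE ∥ CD ∩ ED ∥ BC]
4. C_y = 9  [BE ∥ CD ∩ ED ∥ BC]
   → C = (-29/2, 9)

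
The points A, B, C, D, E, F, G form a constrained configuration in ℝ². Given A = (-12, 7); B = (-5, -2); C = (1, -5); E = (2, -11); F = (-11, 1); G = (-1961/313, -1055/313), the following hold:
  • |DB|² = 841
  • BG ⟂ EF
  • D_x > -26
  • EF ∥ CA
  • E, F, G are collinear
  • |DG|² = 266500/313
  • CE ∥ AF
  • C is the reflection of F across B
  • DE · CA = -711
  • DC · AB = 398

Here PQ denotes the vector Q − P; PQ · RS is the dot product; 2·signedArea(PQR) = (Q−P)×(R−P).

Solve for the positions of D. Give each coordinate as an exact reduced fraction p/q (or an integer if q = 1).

1. D_x = -25  [DE · CA = -711 ∩ DC · AB = 398]
2. D_y = 19  [DE · CA = -711 ∩ DC · AB = 398]
   → D = (-25, 19)

D = (-25, 19)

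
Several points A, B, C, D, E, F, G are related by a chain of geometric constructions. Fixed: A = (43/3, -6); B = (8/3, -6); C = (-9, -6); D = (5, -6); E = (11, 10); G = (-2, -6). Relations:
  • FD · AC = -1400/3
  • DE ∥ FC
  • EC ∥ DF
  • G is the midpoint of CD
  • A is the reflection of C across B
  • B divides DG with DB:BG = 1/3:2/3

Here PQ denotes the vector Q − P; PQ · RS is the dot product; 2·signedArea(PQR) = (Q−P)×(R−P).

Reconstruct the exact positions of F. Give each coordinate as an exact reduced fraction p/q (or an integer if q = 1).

1. F_x = -15  [DE ∥ FC ∩ EC ∥ DF]
2. F_y = -22  [DE ∥ FC ∩ EC ∥ DF]
   → F = (-15, -22)

F = (-15, -22)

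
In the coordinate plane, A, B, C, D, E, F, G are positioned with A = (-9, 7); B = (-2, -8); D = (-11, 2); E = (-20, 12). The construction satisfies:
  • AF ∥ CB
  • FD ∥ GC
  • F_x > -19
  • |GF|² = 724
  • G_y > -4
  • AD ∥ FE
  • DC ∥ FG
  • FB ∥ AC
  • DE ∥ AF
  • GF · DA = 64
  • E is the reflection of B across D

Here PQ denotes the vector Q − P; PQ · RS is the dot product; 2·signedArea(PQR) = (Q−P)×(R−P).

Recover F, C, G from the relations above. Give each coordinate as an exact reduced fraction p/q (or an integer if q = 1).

C = (7, -18)
F = (-18, 17)
G = (0, -3)

1. F_x = -18  [AD ∥ FE ∩ DE ∥ AF]
2. F_y = 17  [AD ∥ FE ∩ DE ∥ AF]
   → F = (-18, 17)
3. C_x = 7  [AF ∥ CB ∩ FB ∥ AC]
4. C_y = -18  [AF ∥ CB ∩ FB ∥ AC]
   → C = (7, -18)
5. G_x = 0  [FD ∥ GC ∩ DC ∥ FG]
6. G_y = -3  [FD ∥ GC ∩ DC ∥ FG]
   → G = (0, -3)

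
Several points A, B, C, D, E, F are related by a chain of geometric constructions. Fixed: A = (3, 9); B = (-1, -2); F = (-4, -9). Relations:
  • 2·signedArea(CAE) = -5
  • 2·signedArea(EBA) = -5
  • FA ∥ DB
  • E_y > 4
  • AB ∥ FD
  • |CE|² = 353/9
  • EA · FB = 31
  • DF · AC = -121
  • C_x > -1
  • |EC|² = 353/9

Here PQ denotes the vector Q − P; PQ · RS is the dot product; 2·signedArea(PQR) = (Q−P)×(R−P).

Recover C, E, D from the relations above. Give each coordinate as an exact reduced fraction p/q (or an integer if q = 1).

C = (-2/3, -2/3)
D = (-8, -20)
E = (2, 5)

1. E_x = 2  [2·signedArea(EBA) = -5 ∩ EA · FB = 31]
2. E_y = 5  [2·signedArea(EBA) = -5 ∩ EA · FB = 31]
   → E = (2, 5)
3. D_x = -8  [FA ∥ DB ∩ AB ∥ FD]
4. D_y = -20  [FA ∥ DB ∩ AB ∥ FD]
   → D = (-8, -20)
5. C_x = -2/3  [2·signedArea(CAE) = -5 ∩ DF · AC = -121]
6. C_y = -2/3  [2·signedArea(CAE) = -5 ∩ DF · AC = -121]
   → C = (-2/3, -2/3)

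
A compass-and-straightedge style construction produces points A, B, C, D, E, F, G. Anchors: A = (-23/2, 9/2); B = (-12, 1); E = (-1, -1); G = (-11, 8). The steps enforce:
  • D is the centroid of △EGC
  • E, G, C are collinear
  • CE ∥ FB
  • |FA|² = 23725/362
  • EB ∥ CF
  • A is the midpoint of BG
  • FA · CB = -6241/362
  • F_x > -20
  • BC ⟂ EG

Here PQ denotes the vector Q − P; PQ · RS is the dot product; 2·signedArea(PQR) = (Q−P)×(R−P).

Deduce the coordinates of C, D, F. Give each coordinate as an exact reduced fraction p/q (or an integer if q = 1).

C = (-1461/181, 971/181)
D = (-1211/181, 746/181)
F = (-3452/181, 1333/181)

1. C_x = -1461/181  [E, G, C are collinear ∩ BC ⟂ EG]
2. C_y = 971/181  [E, G, C are collinear ∩ BC ⟂ EG]
   → C = (-1461/181, 971/181)
3. D_x = -1211/181  [D is the centroid of △EGC]
4. D_y = 746/181  [D is the centroid of △EGC]
   → D = (-1211/181, 746/181)
5. F_x = -3452/181  [CE ∥ FB ∩ EB ∥ CF]
6. F_y = 1333/181  [CE ∥ FB ∩ EB ∥ CF]
   → F = (-3452/181, 1333/181)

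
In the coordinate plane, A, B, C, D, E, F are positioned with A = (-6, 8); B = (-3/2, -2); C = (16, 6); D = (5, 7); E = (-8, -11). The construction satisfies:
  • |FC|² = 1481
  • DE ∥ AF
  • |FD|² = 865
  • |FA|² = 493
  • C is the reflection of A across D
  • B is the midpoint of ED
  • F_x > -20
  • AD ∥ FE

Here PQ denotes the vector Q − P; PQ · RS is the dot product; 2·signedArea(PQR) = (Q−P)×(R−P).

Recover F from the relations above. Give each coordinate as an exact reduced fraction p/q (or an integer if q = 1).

F = (-19, -10)

1. F_x = -19  [AD ∥ FE ∩ DE ∥ AF]
2. F_y = -10  [AD ∥ FE ∩ DE ∥ AF]
   → F = (-19, -10)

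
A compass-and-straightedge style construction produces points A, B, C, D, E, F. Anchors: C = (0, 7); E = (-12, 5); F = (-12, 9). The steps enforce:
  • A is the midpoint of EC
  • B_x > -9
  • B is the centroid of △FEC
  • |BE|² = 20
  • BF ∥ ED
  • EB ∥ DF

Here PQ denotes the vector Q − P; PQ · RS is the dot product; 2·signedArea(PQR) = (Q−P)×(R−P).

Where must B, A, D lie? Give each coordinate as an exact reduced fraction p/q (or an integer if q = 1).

1. B_x = -8  [B is the centroid of △FEC]
2. B_y = 7  [B is the centroid of △FEC]
   → B = (-8, 7)
3. A_x = -6  [A is the midpoint of EC]
4. A_y = 6  [A is the midpoint of EC]
   → A = (-6, 6)
5. D_x = -16  [EB ∥ DF ∩ BF ∥ ED]
6. D_y = 7  [EB ∥ DF ∩ BF ∥ ED]
   → D = (-16, 7)

A = (-6, 6)
B = (-8, 7)
D = (-16, 7)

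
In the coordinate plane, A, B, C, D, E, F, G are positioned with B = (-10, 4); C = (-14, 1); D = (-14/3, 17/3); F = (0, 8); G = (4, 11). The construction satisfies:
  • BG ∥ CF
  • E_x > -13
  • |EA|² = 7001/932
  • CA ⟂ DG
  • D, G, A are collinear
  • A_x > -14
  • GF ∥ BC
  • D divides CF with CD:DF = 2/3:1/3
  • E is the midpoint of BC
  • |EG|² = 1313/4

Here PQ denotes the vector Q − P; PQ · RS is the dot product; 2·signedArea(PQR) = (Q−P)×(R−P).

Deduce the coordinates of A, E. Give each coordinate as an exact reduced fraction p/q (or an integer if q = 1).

1. A_x = -3150/233  [D, G, A are collinear ∩ CA ⟂ DG]
2. A_y = 51/233  [D, G, A are collinear ∩ CA ⟂ DG]
   → A = (-3150/233, 51/233)
3. E_x = -12  [E is the midpoint of BC]
4. E_y = 5/2  [E is the midpoint of BC]
   → E = (-12, 5/2)

A = (-3150/233, 51/233)
E = (-12, 5/2)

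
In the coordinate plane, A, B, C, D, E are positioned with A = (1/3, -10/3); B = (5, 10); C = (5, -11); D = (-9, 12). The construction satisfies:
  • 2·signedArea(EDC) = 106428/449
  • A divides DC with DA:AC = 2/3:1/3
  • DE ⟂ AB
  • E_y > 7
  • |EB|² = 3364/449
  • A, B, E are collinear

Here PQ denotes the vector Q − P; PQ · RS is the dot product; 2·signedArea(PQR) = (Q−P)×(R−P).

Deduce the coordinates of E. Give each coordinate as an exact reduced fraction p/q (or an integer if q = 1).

E = (1839/449, 3330/449)

1. E_x = 1839/449  [A, B, E are collinear ∩ DE ⟂ AB]
2. E_y = 3330/449  [A, B, E are collinear ∩ DE ⟂ AB]
   → E = (1839/449, 3330/449)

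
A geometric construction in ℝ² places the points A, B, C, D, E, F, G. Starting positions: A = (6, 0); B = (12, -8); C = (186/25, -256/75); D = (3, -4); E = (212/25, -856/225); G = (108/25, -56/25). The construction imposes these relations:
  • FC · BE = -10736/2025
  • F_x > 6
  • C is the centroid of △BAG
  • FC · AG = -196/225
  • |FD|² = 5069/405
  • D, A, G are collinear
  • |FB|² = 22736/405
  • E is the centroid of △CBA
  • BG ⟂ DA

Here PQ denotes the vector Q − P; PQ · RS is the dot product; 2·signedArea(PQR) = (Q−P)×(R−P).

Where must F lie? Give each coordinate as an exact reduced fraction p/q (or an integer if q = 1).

1. F_x = 32/5  [FC · BE = -10736/2025 ∩ FC · AG = -196/225]
2. F_y = -136/45  [FC · BE = -10736/2025 ∩ FC · AG = -196/225]
   → F = (32/5, -136/45)

F = (32/5, -136/45)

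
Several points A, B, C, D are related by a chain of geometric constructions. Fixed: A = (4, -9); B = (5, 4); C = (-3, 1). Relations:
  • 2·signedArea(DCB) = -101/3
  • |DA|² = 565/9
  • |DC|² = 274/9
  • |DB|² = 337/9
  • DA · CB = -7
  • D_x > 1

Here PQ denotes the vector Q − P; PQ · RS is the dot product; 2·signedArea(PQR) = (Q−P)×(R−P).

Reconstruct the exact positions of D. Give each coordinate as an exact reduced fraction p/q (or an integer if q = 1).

1. D_x = 2  [2·signedArea(DCB) = -101/3 ∩ DA · CB = -7]
2. D_y = -4/3  [2·signedArea(DCB) = -101/3 ∩ DA · CB = -7]
   → D = (2, -4/3)

D = (2, -4/3)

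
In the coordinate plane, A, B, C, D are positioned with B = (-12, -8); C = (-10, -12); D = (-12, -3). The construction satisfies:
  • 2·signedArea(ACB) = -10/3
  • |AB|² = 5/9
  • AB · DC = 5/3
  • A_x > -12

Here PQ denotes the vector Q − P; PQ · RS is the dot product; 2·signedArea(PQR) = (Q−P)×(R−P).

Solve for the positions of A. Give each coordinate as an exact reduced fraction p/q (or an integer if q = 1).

1. A_x = -34/3  [AB · DC = 5/3 ∩ 2·signedArea(ACB) = -10/3]
2. A_y = -23/3  [AB · DC = 5/3 ∩ 2·signedArea(ACB) = -10/3]
   → A = (-34/3, -23/3)

A = (-34/3, -23/3)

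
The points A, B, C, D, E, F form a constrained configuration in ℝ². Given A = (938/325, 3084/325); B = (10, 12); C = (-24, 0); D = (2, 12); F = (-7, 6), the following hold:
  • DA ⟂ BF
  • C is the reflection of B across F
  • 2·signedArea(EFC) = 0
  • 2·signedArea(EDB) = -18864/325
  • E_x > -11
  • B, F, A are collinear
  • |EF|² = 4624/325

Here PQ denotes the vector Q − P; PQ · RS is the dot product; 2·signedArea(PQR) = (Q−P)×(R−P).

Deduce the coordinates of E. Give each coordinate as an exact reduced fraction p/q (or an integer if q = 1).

1. E_x = -3431/325  [2·signedArea(EFC) = 0 ∩ 2·signedArea(EDB) = -18864/325]
2. E_y = 1542/325  [2·signedArea(EFC) = 0 ∩ 2·signedArea(EDB) = -18864/325]
   → E = (-3431/325, 1542/325)

E = (-3431/325, 1542/325)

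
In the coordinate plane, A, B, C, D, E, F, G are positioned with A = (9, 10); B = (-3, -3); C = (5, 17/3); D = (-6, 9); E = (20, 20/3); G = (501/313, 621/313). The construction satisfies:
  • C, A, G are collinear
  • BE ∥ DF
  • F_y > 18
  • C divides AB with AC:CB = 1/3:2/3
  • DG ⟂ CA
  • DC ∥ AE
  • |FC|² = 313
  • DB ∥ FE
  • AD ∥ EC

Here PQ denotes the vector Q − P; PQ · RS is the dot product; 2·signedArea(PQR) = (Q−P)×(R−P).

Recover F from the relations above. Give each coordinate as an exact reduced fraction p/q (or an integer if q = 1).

1. F_x = 17  [DB ∥ FE ∩ BE ∥ DF]
2. F_y = 56/3  [DB ∥ FE ∩ BE ∥ DF]
   → F = (17, 56/3)

F = (17, 56/3)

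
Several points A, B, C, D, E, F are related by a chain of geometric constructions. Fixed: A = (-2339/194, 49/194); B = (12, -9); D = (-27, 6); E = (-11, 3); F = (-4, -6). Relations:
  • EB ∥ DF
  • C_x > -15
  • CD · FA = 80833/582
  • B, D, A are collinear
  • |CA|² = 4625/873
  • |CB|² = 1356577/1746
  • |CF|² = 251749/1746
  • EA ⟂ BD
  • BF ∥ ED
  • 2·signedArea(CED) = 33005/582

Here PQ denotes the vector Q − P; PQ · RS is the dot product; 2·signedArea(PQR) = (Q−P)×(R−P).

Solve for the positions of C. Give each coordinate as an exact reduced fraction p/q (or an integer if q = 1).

1. C_x = -8353/582  [2·signedArea(CED) = 33005/582 ∩ CD · FA = 80833/582]
2. C_y = 49/582  [2·signedArea(CED) = 33005/582 ∩ CD · FA = 80833/582]
   → C = (-8353/582, 49/582)

C = (-8353/582, 49/582)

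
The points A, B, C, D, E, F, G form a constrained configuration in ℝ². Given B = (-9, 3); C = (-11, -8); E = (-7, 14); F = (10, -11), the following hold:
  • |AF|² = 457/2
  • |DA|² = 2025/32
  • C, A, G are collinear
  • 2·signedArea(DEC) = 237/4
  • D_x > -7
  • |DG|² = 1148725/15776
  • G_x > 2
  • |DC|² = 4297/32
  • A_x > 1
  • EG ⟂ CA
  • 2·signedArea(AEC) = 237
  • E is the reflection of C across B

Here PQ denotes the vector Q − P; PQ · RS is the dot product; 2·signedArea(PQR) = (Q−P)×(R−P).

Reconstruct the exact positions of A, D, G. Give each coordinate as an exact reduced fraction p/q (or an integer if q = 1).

A = (3/2, 3/2)
D = (-51/8, 21/8)
G = (1052/493, 977/493)

1. A_x = 3/2  [line 22·x + -4·y + -27 = 0 ∩ |AF|² = 457/2]
2. A_y = 3/2  [line 22·x + -4·y + -27 = 0 ∩ |AF|² = 457/2]
   → A = (3/2, 3/2)
3. D_x = -51/8  [line 22·x + -4·y + 603/4 = 0 ∩ |DC|² = 4297/32]
4. D_y = 21/8  [line 22·x + -4·y + 603/4 = 0 ∩ |DC|² = 4297/32]
   → D = (-51/8, 21/8)
5. G_x = 1052/493  [C, A, G are collinear ∩ EG ⟂ CA]
6. G_y = 977/493  [C, A, G are collinear ∩ EG ⟂ CA]
   → G = (1052/493, 977/493)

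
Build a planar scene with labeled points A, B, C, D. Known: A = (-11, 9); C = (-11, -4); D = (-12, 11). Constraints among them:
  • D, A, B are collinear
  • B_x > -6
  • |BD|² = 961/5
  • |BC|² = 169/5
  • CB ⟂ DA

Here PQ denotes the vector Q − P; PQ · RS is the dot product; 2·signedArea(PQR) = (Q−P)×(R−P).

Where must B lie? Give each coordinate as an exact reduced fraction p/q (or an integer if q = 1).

B = (-29/5, -7/5)

1. B_x = -29/5  [D, A, B are collinear ∩ CB ⟂ DA]
2. B_y = -7/5  [D, A, B are collinear ∩ CB ⟂ DA]
   → B = (-29/5, -7/5)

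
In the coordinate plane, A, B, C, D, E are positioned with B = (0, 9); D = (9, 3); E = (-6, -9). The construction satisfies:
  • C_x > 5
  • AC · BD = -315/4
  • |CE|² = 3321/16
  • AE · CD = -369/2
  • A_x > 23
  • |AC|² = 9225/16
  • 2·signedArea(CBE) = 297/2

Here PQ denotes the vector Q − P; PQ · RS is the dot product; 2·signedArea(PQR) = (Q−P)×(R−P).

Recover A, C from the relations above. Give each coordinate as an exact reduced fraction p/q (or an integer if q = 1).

1. C_x = 21/4  [line 18·x + -6·y + -189/2 = 0 ∩ |CE|² = 3321/16]
2. C_y = 0  [line 18·x + -6·y + -189/2 = 0 ∩ |CE|² = 3321/16]
   → C = (21/4, 0)
3. A_x = 24  [AC · BD = -315/4 ∩ AE · CD = -369/2]
4. A_y = 15  [AC · BD = -315/4 ∩ AE · CD = -369/2]
   → A = (24, 15)

A = (24, 15)
C = (21/4, 0)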